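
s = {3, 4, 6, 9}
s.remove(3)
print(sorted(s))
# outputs [4, 6, 9]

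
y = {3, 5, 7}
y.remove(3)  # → {5, 7}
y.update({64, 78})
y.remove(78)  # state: {5, 7, 64}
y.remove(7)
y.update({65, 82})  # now {5, 64, 65, 82}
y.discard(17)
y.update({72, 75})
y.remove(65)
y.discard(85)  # {5, 64, 72, 75, 82}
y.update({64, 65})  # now {5, 64, 65, 72, 75, 82}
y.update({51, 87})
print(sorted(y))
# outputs [5, 51, 64, 65, 72, 75, 82, 87]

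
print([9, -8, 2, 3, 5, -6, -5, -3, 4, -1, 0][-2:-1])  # [-1]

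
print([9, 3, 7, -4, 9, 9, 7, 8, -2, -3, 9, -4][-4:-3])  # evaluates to [-2]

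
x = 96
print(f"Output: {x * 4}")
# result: Output: 384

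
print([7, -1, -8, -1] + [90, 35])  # [7, -1, -8, -1, 90, 35]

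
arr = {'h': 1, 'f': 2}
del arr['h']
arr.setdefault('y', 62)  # 62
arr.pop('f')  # 2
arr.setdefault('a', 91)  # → 91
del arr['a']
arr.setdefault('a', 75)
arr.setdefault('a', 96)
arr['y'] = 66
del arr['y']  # {'a': 75}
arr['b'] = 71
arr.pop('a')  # 75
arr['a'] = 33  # {'b': 71, 'a': 33}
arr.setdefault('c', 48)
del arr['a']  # {'b': 71, 'c': 48}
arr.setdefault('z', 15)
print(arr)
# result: {'b': 71, 'c': 48, 'z': 15}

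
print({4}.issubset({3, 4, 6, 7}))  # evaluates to True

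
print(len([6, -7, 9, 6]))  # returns 4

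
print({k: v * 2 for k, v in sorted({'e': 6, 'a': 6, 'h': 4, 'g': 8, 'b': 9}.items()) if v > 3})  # {'a': 12, 'b': 18, 'e': 12, 'g': 16, 'h': 8}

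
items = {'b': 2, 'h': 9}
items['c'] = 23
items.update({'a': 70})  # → {'b': 2, 'h': 9, 'c': 23, 'a': 70}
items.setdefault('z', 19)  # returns 19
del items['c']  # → {'b': 2, 'h': 9, 'a': 70, 'z': 19}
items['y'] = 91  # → {'b': 2, 'h': 9, 'a': 70, 'z': 19, 'y': 91}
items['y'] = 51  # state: {'b': 2, 'h': 9, 'a': 70, 'z': 19, 'y': 51}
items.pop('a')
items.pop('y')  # 51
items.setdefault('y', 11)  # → 11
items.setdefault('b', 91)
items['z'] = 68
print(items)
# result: {'b': 2, 'h': 9, 'z': 68, 'y': 11}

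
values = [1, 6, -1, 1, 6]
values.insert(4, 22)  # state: [1, 6, -1, 1, 22, 6]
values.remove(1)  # [6, -1, 1, 22, 6]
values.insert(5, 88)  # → [6, -1, 1, 22, 6, 88]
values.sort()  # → [-1, 1, 6, 6, 22, 88]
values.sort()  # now [-1, 1, 6, 6, 22, 88]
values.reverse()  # [88, 22, 6, 6, 1, -1]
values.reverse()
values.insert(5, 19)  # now [-1, 1, 6, 6, 22, 19, 88]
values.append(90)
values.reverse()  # [90, 88, 19, 22, 6, 6, 1, -1]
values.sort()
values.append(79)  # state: [-1, 1, 6, 6, 19, 22, 88, 90, 79]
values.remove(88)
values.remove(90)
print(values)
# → [-1, 1, 6, 6, 19, 22, 79]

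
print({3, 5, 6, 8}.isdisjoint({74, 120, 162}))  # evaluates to True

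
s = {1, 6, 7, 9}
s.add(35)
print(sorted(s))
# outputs [1, 6, 7, 9, 35]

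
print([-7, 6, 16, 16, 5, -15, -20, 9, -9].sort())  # None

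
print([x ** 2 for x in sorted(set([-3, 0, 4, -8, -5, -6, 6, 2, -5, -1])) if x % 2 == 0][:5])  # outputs [64, 36, 0, 4, 16]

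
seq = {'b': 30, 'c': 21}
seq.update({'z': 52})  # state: {'b': 30, 'c': 21, 'z': 52}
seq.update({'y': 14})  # {'b': 30, 'c': 21, 'z': 52, 'y': 14}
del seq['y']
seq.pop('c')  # 21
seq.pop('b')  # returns 30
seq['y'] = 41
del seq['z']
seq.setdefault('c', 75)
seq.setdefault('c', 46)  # 75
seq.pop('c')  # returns 75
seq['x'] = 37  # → {'y': 41, 'x': 37}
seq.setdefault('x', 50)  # 37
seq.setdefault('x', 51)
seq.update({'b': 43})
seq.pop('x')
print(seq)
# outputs {'y': 41, 'b': 43}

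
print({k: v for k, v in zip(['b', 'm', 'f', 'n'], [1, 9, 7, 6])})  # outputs {'b': 1, 'm': 9, 'f': 7, 'n': 6}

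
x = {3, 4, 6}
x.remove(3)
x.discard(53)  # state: {4, 6}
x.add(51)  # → {4, 6, 51}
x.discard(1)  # {4, 6, 51}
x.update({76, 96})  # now {4, 6, 51, 76, 96}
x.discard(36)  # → {4, 6, 51, 76, 96}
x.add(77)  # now {4, 6, 51, 76, 77, 96}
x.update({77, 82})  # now {4, 6, 51, 76, 77, 82, 96}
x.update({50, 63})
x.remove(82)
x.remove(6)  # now {4, 50, 51, 63, 76, 77, 96}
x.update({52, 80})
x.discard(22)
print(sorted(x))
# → [4, 50, 51, 52, 63, 76, 77, 80, 96]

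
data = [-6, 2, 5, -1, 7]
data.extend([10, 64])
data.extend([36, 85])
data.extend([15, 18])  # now [-6, 2, 5, -1, 7, 10, 64, 36, 85, 15, 18]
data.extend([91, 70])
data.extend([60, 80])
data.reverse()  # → [80, 60, 70, 91, 18, 15, 85, 36, 64, 10, 7, -1, 5, 2, -6]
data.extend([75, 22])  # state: [80, 60, 70, 91, 18, 15, 85, 36, 64, 10, 7, -1, 5, 2, -6, 75, 22]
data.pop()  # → 22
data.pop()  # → 75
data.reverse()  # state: [-6, 2, 5, -1, 7, 10, 64, 36, 85, 15, 18, 91, 70, 60, 80]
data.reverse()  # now [80, 60, 70, 91, 18, 15, 85, 36, 64, 10, 7, -1, 5, 2, -6]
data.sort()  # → [-6, -1, 2, 5, 7, 10, 15, 18, 36, 60, 64, 70, 80, 85, 91]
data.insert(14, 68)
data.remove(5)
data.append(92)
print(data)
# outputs [-6, -1, 2, 7, 10, 15, 18, 36, 60, 64, 70, 80, 85, 68, 91, 92]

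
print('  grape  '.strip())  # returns grape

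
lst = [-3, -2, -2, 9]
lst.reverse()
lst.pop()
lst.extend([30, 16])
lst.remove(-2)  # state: [9, -2, 30, 16]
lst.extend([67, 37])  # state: [9, -2, 30, 16, 67, 37]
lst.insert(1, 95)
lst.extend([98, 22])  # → [9, 95, -2, 30, 16, 67, 37, 98, 22]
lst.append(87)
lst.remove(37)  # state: [9, 95, -2, 30, 16, 67, 98, 22, 87]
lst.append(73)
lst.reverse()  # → [73, 87, 22, 98, 67, 16, 30, -2, 95, 9]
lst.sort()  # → [-2, 9, 16, 22, 30, 67, 73, 87, 95, 98]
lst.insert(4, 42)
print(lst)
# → [-2, 9, 16, 22, 42, 30, 67, 73, 87, 95, 98]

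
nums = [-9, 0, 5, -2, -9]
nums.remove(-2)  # [-9, 0, 5, -9]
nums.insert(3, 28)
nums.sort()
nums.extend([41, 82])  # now [-9, -9, 0, 5, 28, 41, 82]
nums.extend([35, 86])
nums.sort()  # [-9, -9, 0, 5, 28, 35, 41, 82, 86]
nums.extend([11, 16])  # [-9, -9, 0, 5, 28, 35, 41, 82, 86, 11, 16]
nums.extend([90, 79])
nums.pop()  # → 79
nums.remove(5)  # [-9, -9, 0, 28, 35, 41, 82, 86, 11, 16, 90]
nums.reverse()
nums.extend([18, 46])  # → [90, 16, 11, 86, 82, 41, 35, 28, 0, -9, -9, 18, 46]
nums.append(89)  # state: [90, 16, 11, 86, 82, 41, 35, 28, 0, -9, -9, 18, 46, 89]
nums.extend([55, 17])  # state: [90, 16, 11, 86, 82, 41, 35, 28, 0, -9, -9, 18, 46, 89, 55, 17]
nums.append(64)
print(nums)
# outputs [90, 16, 11, 86, 82, 41, 35, 28, 0, -9, -9, 18, 46, 89, 55, 17, 64]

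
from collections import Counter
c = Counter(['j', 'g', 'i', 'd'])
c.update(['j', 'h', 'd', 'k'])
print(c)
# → Counter({'j': 2, 'd': 2, 'g': 1, 'i': 1, 'h': 1, 'k': 1})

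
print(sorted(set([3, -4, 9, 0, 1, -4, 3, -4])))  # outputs [-4, 0, 1, 3, 9]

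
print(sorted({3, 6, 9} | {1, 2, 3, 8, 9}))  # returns [1, 2, 3, 6, 8, 9]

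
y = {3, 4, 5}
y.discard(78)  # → {3, 4, 5}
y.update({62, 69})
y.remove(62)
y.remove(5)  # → {3, 4, 69}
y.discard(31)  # {3, 4, 69}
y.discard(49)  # {3, 4, 69}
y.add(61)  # {3, 4, 61, 69}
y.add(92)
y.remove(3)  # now {4, 61, 69, 92}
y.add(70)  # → {4, 61, 69, 70, 92}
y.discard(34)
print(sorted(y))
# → [4, 61, 69, 70, 92]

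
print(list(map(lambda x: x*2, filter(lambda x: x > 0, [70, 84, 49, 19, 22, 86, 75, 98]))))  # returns [140, 168, 98, 38, 44, 172, 150, 196]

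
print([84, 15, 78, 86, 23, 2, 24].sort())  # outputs None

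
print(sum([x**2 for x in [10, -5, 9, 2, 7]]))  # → 259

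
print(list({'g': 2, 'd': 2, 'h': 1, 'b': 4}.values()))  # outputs [2, 2, 1, 4]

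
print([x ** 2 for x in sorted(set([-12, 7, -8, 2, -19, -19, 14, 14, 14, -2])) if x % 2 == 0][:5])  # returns [144, 64, 4, 4, 196]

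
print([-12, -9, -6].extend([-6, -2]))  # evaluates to None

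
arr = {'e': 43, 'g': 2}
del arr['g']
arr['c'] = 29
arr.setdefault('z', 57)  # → 57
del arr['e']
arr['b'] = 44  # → {'c': 29, 'z': 57, 'b': 44}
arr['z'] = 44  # {'c': 29, 'z': 44, 'b': 44}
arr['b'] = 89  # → {'c': 29, 'z': 44, 'b': 89}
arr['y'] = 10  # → {'c': 29, 'z': 44, 'b': 89, 'y': 10}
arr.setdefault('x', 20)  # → 20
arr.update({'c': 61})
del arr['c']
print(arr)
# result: {'z': 44, 'b': 89, 'y': 10, 'x': 20}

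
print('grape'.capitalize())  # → Grape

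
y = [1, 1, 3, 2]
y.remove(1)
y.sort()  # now [1, 2, 3]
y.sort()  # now [1, 2, 3]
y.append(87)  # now [1, 2, 3, 87]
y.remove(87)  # [1, 2, 3]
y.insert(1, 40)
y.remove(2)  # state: [1, 40, 3]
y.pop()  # 3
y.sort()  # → [1, 40]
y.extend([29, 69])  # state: [1, 40, 29, 69]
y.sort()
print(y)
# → [1, 29, 40, 69]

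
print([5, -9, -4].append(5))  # None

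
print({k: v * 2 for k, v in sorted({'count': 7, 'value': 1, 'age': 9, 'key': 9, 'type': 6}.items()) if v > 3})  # {'age': 18, 'count': 14, 'key': 18, 'type': 12}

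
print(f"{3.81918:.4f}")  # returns 3.8192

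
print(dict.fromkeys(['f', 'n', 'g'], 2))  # {'f': 2, 'n': 2, 'g': 2}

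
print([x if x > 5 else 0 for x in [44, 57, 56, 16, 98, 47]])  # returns [44, 57, 56, 16, 98, 47]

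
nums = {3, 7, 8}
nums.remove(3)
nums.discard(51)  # {7, 8}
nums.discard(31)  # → {7, 8}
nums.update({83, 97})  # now {7, 8, 83, 97}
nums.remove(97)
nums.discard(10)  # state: {7, 8, 83}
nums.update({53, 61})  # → {7, 8, 53, 61, 83}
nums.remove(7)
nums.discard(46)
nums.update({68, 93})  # {8, 53, 61, 68, 83, 93}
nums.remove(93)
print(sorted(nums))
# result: [8, 53, 61, 68, 83]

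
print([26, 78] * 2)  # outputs [26, 78, 26, 78]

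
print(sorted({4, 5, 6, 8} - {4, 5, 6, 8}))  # []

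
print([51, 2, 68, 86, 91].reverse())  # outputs None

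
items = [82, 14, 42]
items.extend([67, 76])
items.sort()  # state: [14, 42, 67, 76, 82]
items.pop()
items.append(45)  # [14, 42, 67, 76, 45]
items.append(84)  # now [14, 42, 67, 76, 45, 84]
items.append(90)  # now [14, 42, 67, 76, 45, 84, 90]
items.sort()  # [14, 42, 45, 67, 76, 84, 90]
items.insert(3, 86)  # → [14, 42, 45, 86, 67, 76, 84, 90]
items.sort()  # [14, 42, 45, 67, 76, 84, 86, 90]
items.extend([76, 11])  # [14, 42, 45, 67, 76, 84, 86, 90, 76, 11]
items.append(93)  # [14, 42, 45, 67, 76, 84, 86, 90, 76, 11, 93]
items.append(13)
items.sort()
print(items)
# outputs [11, 13, 14, 42, 45, 67, 76, 76, 84, 86, 90, 93]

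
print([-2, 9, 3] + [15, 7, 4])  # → [-2, 9, 3, 15, 7, 4]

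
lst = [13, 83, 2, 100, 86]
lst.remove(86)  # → [13, 83, 2, 100]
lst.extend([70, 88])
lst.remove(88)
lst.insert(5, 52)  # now [13, 83, 2, 100, 70, 52]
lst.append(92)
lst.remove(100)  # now [13, 83, 2, 70, 52, 92]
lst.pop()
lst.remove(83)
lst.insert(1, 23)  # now [13, 23, 2, 70, 52]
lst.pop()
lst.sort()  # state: [2, 13, 23, 70]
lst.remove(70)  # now [2, 13, 23]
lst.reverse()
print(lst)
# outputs [23, 13, 2]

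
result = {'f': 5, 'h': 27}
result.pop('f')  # 5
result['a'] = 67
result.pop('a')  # 67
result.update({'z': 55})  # {'h': 27, 'z': 55}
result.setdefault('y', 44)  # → 44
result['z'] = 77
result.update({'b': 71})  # {'h': 27, 'z': 77, 'y': 44, 'b': 71}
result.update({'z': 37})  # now {'h': 27, 'z': 37, 'y': 44, 'b': 71}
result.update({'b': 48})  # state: {'h': 27, 'z': 37, 'y': 44, 'b': 48}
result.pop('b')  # 48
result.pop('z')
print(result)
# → {'h': 27, 'y': 44}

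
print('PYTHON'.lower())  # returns python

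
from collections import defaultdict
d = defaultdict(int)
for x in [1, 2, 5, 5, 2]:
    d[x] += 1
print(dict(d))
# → {1: 1, 2: 2, 5: 2}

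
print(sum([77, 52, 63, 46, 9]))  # 247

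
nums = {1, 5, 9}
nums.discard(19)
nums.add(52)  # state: {1, 5, 9, 52}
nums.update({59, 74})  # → {1, 5, 9, 52, 59, 74}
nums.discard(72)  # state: {1, 5, 9, 52, 59, 74}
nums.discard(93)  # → {1, 5, 9, 52, 59, 74}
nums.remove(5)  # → {1, 9, 52, 59, 74}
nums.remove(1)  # {9, 52, 59, 74}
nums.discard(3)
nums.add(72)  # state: {9, 52, 59, 72, 74}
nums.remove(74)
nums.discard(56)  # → {9, 52, 59, 72}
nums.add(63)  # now {9, 52, 59, 63, 72}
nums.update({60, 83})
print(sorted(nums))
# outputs [9, 52, 59, 60, 63, 72, 83]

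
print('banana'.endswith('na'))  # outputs True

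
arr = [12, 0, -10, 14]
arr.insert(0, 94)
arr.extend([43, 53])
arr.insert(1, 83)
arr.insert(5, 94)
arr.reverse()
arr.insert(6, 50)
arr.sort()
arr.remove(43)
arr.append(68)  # [-10, 0, 12, 14, 50, 53, 83, 94, 94, 68]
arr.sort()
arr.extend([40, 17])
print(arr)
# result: [-10, 0, 12, 14, 50, 53, 68, 83, 94, 94, 40, 17]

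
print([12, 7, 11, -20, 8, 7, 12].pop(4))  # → 8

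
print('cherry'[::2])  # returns cer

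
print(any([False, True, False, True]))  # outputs True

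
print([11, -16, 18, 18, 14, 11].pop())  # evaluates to 11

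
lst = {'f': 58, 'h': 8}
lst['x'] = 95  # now {'f': 58, 'h': 8, 'x': 95}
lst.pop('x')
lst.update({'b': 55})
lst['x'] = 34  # {'f': 58, 'h': 8, 'b': 55, 'x': 34}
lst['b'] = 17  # {'f': 58, 'h': 8, 'b': 17, 'x': 34}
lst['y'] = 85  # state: {'f': 58, 'h': 8, 'b': 17, 'x': 34, 'y': 85}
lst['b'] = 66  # {'f': 58, 'h': 8, 'b': 66, 'x': 34, 'y': 85}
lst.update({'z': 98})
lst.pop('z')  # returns 98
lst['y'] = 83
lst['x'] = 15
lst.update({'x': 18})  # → {'f': 58, 'h': 8, 'b': 66, 'x': 18, 'y': 83}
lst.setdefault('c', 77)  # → 77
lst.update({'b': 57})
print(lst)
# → {'f': 58, 'h': 8, 'b': 57, 'x': 18, 'y': 83, 'c': 77}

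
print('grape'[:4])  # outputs grap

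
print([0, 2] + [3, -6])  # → [0, 2, 3, -6]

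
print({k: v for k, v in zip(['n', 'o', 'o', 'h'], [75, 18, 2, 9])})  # {'n': 75, 'o': 2, 'h': 9}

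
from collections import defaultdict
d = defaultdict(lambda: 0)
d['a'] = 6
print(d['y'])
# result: 0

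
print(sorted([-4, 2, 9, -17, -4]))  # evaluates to [-17, -4, -4, 2, 9]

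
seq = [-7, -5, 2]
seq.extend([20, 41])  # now [-7, -5, 2, 20, 41]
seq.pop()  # 41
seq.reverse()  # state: [20, 2, -5, -7]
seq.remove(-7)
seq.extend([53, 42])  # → [20, 2, -5, 53, 42]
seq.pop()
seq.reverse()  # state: [53, -5, 2, 20]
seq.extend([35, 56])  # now [53, -5, 2, 20, 35, 56]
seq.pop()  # 56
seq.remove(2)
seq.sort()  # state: [-5, 20, 35, 53]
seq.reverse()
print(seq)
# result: [53, 35, 20, -5]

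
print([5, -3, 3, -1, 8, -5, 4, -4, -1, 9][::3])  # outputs [5, -1, 4, 9]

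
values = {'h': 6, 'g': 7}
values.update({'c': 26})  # {'h': 6, 'g': 7, 'c': 26}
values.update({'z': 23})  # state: {'h': 6, 'g': 7, 'c': 26, 'z': 23}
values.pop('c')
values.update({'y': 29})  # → {'h': 6, 'g': 7, 'z': 23, 'y': 29}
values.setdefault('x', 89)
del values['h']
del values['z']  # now {'g': 7, 'y': 29, 'x': 89}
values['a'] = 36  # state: {'g': 7, 'y': 29, 'x': 89, 'a': 36}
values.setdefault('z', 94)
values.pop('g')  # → 7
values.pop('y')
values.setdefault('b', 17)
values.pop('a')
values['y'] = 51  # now {'x': 89, 'z': 94, 'b': 17, 'y': 51}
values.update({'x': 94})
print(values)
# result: {'x': 94, 'z': 94, 'b': 17, 'y': 51}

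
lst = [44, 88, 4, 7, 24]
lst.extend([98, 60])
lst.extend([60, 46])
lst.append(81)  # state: [44, 88, 4, 7, 24, 98, 60, 60, 46, 81]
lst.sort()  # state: [4, 7, 24, 44, 46, 60, 60, 81, 88, 98]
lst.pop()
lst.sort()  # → [4, 7, 24, 44, 46, 60, 60, 81, 88]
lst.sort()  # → [4, 7, 24, 44, 46, 60, 60, 81, 88]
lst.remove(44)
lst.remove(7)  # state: [4, 24, 46, 60, 60, 81, 88]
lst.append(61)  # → [4, 24, 46, 60, 60, 81, 88, 61]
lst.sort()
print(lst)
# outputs [4, 24, 46, 60, 60, 61, 81, 88]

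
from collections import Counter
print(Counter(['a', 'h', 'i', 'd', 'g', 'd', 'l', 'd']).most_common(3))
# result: [('d', 3), ('a', 1), ('h', 1)]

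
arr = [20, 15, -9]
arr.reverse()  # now [-9, 15, 20]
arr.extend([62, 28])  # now [-9, 15, 20, 62, 28]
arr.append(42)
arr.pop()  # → 42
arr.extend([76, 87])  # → [-9, 15, 20, 62, 28, 76, 87]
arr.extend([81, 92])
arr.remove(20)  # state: [-9, 15, 62, 28, 76, 87, 81, 92]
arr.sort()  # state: [-9, 15, 28, 62, 76, 81, 87, 92]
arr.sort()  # [-9, 15, 28, 62, 76, 81, 87, 92]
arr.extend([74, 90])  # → [-9, 15, 28, 62, 76, 81, 87, 92, 74, 90]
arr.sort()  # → [-9, 15, 28, 62, 74, 76, 81, 87, 90, 92]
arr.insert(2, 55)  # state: [-9, 15, 55, 28, 62, 74, 76, 81, 87, 90, 92]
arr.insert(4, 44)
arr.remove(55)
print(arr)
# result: [-9, 15, 28, 44, 62, 74, 76, 81, 87, 90, 92]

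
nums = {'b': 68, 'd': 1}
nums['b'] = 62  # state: {'b': 62, 'd': 1}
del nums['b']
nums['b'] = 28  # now {'d': 1, 'b': 28}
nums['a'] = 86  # {'d': 1, 'b': 28, 'a': 86}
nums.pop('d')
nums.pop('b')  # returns 28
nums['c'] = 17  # {'a': 86, 'c': 17}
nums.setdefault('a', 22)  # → 86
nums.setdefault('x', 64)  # 64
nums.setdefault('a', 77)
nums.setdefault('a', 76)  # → 86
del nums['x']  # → {'a': 86, 'c': 17}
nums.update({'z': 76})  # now {'a': 86, 'c': 17, 'z': 76}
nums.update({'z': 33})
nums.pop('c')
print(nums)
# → {'a': 86, 'z': 33}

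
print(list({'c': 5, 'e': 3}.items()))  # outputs [('c', 5), ('e', 3)]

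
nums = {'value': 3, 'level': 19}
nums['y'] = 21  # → {'value': 3, 'level': 19, 'y': 21}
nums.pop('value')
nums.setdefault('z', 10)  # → 10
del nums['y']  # {'level': 19, 'z': 10}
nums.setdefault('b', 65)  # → 65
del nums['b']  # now {'level': 19, 'z': 10}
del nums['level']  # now {'z': 10}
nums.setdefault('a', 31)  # 31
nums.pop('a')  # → 31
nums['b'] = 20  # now {'z': 10, 'b': 20}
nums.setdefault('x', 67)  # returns 67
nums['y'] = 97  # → {'z': 10, 'b': 20, 'x': 67, 'y': 97}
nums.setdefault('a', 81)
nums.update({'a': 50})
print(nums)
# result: {'z': 10, 'b': 20, 'x': 67, 'y': 97, 'a': 50}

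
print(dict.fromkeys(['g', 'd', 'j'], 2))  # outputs {'g': 2, 'd': 2, 'j': 2}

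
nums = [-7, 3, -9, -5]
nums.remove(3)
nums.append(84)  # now [-7, -9, -5, 84]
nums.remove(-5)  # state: [-7, -9, 84]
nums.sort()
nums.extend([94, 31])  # [-9, -7, 84, 94, 31]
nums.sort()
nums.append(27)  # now [-9, -7, 31, 84, 94, 27]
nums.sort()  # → [-9, -7, 27, 31, 84, 94]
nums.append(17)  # [-9, -7, 27, 31, 84, 94, 17]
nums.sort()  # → [-9, -7, 17, 27, 31, 84, 94]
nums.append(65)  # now [-9, -7, 17, 27, 31, 84, 94, 65]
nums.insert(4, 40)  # [-9, -7, 17, 27, 40, 31, 84, 94, 65]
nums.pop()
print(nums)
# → [-9, -7, 17, 27, 40, 31, 84, 94]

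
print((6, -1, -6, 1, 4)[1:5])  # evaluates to (-1, -6, 1, 4)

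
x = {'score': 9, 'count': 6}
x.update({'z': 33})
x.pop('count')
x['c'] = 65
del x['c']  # {'score': 9, 'z': 33}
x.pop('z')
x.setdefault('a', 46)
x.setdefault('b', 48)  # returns 48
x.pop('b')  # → 48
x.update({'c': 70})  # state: {'score': 9, 'a': 46, 'c': 70}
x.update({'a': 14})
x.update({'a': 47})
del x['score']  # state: {'a': 47, 'c': 70}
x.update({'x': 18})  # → {'a': 47, 'c': 70, 'x': 18}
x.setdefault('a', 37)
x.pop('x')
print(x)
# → {'a': 47, 'c': 70}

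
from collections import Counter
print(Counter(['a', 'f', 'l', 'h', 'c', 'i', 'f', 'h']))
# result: Counter({'f': 2, 'h': 2, 'a': 1, 'l': 1, 'c': 1, 'i': 1})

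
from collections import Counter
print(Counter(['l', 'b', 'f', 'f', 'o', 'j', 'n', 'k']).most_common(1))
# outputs [('f', 2)]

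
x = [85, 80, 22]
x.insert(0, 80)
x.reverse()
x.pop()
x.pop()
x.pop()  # 80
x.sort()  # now [22]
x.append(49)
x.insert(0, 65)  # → [65, 22, 49]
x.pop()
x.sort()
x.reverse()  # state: [65, 22]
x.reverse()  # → [22, 65]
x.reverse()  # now [65, 22]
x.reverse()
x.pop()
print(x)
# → [22]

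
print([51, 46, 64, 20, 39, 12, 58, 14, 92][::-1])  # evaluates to [92, 14, 58, 12, 39, 20, 64, 46, 51]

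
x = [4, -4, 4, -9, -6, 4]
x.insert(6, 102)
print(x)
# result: [4, -4, 4, -9, -6, 4, 102]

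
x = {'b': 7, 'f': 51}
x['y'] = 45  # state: {'b': 7, 'f': 51, 'y': 45}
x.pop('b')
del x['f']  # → {'y': 45}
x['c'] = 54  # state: {'y': 45, 'c': 54}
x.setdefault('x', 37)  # 37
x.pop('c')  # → 54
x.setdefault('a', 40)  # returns 40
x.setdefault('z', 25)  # 25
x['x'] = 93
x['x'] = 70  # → {'y': 45, 'x': 70, 'a': 40, 'z': 25}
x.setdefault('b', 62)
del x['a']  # {'y': 45, 'x': 70, 'z': 25, 'b': 62}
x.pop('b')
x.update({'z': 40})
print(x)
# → {'y': 45, 'x': 70, 'z': 40}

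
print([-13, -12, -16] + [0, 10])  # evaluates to [-13, -12, -16, 0, 10]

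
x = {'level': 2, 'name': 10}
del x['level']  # {'name': 10}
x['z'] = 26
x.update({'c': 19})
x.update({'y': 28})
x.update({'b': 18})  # {'name': 10, 'z': 26, 'c': 19, 'y': 28, 'b': 18}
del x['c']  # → {'name': 10, 'z': 26, 'y': 28, 'b': 18}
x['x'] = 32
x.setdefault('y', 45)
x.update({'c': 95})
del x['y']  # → {'name': 10, 'z': 26, 'b': 18, 'x': 32, 'c': 95}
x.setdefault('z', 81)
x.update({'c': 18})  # {'name': 10, 'z': 26, 'b': 18, 'x': 32, 'c': 18}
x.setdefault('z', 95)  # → 26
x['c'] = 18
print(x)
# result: {'name': 10, 'z': 26, 'b': 18, 'x': 32, 'c': 18}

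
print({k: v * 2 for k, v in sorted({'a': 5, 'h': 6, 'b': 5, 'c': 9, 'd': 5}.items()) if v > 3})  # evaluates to {'a': 10, 'b': 10, 'c': 18, 'd': 10, 'h': 12}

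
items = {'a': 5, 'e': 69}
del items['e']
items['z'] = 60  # {'a': 5, 'z': 60}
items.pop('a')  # 5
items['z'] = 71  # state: {'z': 71}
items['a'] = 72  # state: {'z': 71, 'a': 72}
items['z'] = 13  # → {'z': 13, 'a': 72}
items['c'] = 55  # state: {'z': 13, 'a': 72, 'c': 55}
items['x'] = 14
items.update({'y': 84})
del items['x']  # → {'z': 13, 'a': 72, 'c': 55, 'y': 84}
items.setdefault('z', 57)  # 13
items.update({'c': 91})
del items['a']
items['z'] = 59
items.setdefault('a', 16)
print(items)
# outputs {'z': 59, 'c': 91, 'y': 84, 'a': 16}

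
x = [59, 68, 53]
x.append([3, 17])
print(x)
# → [59, 68, 53, [3, 17]]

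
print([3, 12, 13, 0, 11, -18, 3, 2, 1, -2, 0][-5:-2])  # [3, 2, 1]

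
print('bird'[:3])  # bir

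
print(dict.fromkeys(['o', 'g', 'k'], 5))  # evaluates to {'o': 5, 'g': 5, 'k': 5}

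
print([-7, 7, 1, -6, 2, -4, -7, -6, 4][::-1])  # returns [4, -6, -7, -4, 2, -6, 1, 7, -7]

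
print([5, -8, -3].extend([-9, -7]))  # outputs None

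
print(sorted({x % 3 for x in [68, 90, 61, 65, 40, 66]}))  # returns [0, 1, 2]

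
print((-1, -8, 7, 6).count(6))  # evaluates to 1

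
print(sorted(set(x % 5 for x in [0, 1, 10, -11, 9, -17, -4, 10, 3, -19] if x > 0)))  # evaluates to [0, 1, 3, 4]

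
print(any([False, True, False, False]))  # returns True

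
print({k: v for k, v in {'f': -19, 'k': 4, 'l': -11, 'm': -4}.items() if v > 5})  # {}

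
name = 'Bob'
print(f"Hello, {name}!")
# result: Hello, Bob!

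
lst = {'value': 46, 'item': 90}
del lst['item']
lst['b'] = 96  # {'value': 46, 'b': 96}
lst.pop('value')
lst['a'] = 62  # {'b': 96, 'a': 62}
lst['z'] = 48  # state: {'b': 96, 'a': 62, 'z': 48}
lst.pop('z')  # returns 48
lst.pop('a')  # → 62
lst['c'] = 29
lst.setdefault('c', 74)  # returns 29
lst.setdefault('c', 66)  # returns 29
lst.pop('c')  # 29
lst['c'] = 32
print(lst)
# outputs {'b': 96, 'c': 32}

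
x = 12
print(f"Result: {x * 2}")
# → Result: 24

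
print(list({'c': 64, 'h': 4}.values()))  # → [64, 4]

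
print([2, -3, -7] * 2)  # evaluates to [2, -3, -7, 2, -3, -7]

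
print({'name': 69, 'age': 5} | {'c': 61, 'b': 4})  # {'name': 69, 'age': 5, 'c': 61, 'b': 4}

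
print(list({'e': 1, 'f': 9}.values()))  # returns [1, 9]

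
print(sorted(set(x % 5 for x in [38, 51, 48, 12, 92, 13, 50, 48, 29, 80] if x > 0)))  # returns [0, 1, 2, 3, 4]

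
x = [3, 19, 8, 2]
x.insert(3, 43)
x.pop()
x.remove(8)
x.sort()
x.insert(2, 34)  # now [3, 19, 34, 43]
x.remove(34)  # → [3, 19, 43]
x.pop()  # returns 43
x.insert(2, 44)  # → [3, 19, 44]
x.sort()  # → [3, 19, 44]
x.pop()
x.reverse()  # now [19, 3]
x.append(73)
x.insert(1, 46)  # [19, 46, 3, 73]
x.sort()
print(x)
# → [3, 19, 46, 73]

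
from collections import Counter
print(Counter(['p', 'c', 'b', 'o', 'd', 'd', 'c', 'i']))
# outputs Counter({'c': 2, 'd': 2, 'p': 1, 'b': 1, 'o': 1, 'i': 1})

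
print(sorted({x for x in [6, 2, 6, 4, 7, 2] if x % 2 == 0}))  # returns [2, 4, 6]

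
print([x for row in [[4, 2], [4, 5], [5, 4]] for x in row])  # [4, 2, 4, 5, 5, 4]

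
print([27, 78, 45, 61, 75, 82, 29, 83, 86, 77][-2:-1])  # [86]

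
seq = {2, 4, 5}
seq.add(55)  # {2, 4, 5, 55}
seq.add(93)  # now {2, 4, 5, 55, 93}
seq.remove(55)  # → {2, 4, 5, 93}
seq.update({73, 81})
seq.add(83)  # {2, 4, 5, 73, 81, 83, 93}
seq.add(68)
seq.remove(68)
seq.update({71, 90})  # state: {2, 4, 5, 71, 73, 81, 83, 90, 93}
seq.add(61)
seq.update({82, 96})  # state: {2, 4, 5, 61, 71, 73, 81, 82, 83, 90, 93, 96}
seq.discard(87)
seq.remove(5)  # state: {2, 4, 61, 71, 73, 81, 82, 83, 90, 93, 96}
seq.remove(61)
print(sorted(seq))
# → [2, 4, 71, 73, 81, 82, 83, 90, 93, 96]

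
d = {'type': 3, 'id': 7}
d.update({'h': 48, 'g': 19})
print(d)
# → {'type': 3, 'id': 7, 'h': 48, 'g': 19}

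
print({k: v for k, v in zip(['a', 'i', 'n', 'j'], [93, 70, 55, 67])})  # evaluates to {'a': 93, 'i': 70, 'n': 55, 'j': 67}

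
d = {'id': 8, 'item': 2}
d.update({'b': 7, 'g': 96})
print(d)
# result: {'id': 8, 'item': 2, 'b': 7, 'g': 96}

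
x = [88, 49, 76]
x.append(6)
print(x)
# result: [88, 49, 76, 6]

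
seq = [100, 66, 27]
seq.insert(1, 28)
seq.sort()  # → [27, 28, 66, 100]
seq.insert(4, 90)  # [27, 28, 66, 100, 90]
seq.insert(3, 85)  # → [27, 28, 66, 85, 100, 90]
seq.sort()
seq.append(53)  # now [27, 28, 66, 85, 90, 100, 53]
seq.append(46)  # [27, 28, 66, 85, 90, 100, 53, 46]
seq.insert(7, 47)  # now [27, 28, 66, 85, 90, 100, 53, 47, 46]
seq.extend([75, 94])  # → [27, 28, 66, 85, 90, 100, 53, 47, 46, 75, 94]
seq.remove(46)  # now [27, 28, 66, 85, 90, 100, 53, 47, 75, 94]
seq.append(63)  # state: [27, 28, 66, 85, 90, 100, 53, 47, 75, 94, 63]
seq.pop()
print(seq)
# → [27, 28, 66, 85, 90, 100, 53, 47, 75, 94]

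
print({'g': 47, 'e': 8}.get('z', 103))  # 103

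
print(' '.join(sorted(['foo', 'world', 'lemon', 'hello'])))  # foo hello lemon world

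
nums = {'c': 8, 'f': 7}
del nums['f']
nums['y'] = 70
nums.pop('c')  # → 8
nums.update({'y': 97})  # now {'y': 97}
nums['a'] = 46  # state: {'y': 97, 'a': 46}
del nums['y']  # {'a': 46}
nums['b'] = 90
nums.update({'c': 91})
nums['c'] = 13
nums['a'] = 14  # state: {'a': 14, 'b': 90, 'c': 13}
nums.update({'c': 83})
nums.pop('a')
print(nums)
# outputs {'b': 90, 'c': 83}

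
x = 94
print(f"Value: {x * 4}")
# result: Value: 376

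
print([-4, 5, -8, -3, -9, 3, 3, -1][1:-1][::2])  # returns [5, -3, 3]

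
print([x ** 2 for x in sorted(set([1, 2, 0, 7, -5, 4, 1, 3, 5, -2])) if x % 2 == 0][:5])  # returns [4, 0, 4, 16]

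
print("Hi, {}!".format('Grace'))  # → Hi, Grace!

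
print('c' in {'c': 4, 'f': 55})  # True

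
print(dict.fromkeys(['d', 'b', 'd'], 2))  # {'d': 2, 'b': 2}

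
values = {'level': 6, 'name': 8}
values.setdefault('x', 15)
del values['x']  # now {'level': 6, 'name': 8}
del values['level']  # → {'name': 8}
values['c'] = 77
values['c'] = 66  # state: {'name': 8, 'c': 66}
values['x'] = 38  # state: {'name': 8, 'c': 66, 'x': 38}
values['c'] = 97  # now {'name': 8, 'c': 97, 'x': 38}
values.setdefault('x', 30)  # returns 38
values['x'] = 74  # {'name': 8, 'c': 97, 'x': 74}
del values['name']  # {'c': 97, 'x': 74}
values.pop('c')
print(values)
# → {'x': 74}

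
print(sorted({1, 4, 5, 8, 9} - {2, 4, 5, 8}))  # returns [1, 9]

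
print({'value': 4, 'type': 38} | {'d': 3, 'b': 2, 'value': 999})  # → {'value': 999, 'type': 38, 'd': 3, 'b': 2}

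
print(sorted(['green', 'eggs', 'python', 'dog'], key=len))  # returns ['dog', 'eggs', 'green', 'python']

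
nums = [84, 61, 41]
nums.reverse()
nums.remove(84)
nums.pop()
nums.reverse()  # [41]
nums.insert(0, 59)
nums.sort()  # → [41, 59]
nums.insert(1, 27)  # [41, 27, 59]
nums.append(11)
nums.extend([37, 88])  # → [41, 27, 59, 11, 37, 88]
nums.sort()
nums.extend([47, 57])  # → [11, 27, 37, 41, 59, 88, 47, 57]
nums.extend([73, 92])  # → [11, 27, 37, 41, 59, 88, 47, 57, 73, 92]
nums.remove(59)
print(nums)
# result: [11, 27, 37, 41, 88, 47, 57, 73, 92]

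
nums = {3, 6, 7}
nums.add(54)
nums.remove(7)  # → {3, 6, 54}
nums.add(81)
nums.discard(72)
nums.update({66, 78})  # {3, 6, 54, 66, 78, 81}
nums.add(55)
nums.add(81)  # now {3, 6, 54, 55, 66, 78, 81}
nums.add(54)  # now {3, 6, 54, 55, 66, 78, 81}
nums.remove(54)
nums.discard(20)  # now {3, 6, 55, 66, 78, 81}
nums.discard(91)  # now {3, 6, 55, 66, 78, 81}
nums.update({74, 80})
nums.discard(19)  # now {3, 6, 55, 66, 74, 78, 80, 81}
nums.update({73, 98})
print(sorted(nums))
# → [3, 6, 55, 66, 73, 74, 78, 80, 81, 98]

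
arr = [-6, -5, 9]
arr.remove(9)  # [-6, -5]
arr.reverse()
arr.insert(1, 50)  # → [-5, 50, -6]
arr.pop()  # -6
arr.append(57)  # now [-5, 50, 57]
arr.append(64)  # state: [-5, 50, 57, 64]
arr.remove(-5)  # [50, 57, 64]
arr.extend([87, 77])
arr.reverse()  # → [77, 87, 64, 57, 50]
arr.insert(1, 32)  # [77, 32, 87, 64, 57, 50]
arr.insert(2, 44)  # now [77, 32, 44, 87, 64, 57, 50]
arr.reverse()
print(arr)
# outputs [50, 57, 64, 87, 44, 32, 77]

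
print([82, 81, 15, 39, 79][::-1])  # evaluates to [79, 39, 15, 81, 82]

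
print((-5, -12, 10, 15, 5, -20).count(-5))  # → 1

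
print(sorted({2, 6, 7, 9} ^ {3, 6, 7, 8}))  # [2, 3, 8, 9]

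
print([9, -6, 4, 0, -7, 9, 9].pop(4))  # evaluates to -7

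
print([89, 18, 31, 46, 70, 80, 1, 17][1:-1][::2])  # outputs [18, 46, 80]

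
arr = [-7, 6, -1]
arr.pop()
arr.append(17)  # [-7, 6, 17]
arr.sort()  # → [-7, 6, 17]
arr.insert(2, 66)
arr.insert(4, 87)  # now [-7, 6, 66, 17, 87]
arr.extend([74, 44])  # [-7, 6, 66, 17, 87, 74, 44]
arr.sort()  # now [-7, 6, 17, 44, 66, 74, 87]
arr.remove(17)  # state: [-7, 6, 44, 66, 74, 87]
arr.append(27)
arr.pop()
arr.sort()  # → [-7, 6, 44, 66, 74, 87]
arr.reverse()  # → [87, 74, 66, 44, 6, -7]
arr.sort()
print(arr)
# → [-7, 6, 44, 66, 74, 87]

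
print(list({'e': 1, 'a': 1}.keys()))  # ['e', 'a']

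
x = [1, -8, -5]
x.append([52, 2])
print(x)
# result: [1, -8, -5, [52, 2]]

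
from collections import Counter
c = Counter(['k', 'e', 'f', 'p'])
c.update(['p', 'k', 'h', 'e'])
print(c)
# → Counter({'k': 2, 'e': 2, 'p': 2, 'f': 1, 'h': 1})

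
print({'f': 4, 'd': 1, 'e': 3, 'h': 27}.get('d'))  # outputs 1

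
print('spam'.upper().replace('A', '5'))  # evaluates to SP5M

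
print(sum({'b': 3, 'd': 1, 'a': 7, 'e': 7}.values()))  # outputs 18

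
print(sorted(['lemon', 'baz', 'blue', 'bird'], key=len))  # ['baz', 'blue', 'bird', 'lemon']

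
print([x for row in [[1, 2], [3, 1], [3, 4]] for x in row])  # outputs [1, 2, 3, 1, 3, 4]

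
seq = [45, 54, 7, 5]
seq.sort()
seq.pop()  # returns 54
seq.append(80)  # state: [5, 7, 45, 80]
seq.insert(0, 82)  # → [82, 5, 7, 45, 80]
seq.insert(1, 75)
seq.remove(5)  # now [82, 75, 7, 45, 80]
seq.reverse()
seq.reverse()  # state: [82, 75, 7, 45, 80]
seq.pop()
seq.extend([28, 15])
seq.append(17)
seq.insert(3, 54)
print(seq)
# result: [82, 75, 7, 54, 45, 28, 15, 17]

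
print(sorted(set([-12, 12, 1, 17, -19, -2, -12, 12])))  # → [-19, -12, -2, 1, 12, 17]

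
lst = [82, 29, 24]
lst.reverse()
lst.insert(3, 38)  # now [24, 29, 82, 38]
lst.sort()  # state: [24, 29, 38, 82]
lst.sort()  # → [24, 29, 38, 82]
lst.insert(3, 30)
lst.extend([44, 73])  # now [24, 29, 38, 30, 82, 44, 73]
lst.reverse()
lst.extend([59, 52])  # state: [73, 44, 82, 30, 38, 29, 24, 59, 52]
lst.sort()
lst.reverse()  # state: [82, 73, 59, 52, 44, 38, 30, 29, 24]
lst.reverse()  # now [24, 29, 30, 38, 44, 52, 59, 73, 82]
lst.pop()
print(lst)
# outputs [24, 29, 30, 38, 44, 52, 59, 73]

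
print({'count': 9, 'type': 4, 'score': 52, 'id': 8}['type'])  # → 4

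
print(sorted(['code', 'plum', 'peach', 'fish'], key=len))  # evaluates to ['code', 'plum', 'fish', 'peach']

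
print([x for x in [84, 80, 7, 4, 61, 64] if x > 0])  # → [84, 80, 7, 4, 61, 64]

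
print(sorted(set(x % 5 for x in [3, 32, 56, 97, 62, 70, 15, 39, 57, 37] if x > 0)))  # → [0, 1, 2, 3, 4]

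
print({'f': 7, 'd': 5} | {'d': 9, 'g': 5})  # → {'f': 7, 'd': 9, 'g': 5}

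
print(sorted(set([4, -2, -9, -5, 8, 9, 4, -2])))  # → [-9, -5, -2, 4, 8, 9]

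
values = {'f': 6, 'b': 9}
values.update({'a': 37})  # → {'f': 6, 'b': 9, 'a': 37}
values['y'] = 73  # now {'f': 6, 'b': 9, 'a': 37, 'y': 73}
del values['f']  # {'b': 9, 'a': 37, 'y': 73}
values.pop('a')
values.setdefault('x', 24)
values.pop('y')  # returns 73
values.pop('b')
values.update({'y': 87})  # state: {'x': 24, 'y': 87}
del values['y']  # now {'x': 24}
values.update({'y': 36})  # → {'x': 24, 'y': 36}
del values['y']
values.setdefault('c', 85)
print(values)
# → {'x': 24, 'c': 85}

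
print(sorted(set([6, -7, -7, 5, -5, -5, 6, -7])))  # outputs [-7, -5, 5, 6]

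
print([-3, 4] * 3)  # [-3, 4, -3, 4, -3, 4]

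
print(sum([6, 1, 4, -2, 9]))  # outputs 18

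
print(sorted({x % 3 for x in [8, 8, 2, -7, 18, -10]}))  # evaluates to [0, 2]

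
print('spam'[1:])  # pam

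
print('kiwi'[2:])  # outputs wi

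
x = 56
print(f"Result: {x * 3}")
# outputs Result: 168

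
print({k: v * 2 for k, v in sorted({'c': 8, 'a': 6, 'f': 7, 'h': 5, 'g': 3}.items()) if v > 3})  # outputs {'a': 12, 'c': 16, 'f': 14, 'h': 10}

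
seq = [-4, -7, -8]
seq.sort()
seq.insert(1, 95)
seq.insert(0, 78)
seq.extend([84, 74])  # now [78, -8, 95, -7, -4, 84, 74]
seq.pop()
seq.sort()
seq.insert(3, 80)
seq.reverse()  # [95, 84, 78, 80, -4, -7, -8]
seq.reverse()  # [-8, -7, -4, 80, 78, 84, 95]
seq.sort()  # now [-8, -7, -4, 78, 80, 84, 95]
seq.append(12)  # [-8, -7, -4, 78, 80, 84, 95, 12]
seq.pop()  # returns 12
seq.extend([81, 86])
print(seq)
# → [-8, -7, -4, 78, 80, 84, 95, 81, 86]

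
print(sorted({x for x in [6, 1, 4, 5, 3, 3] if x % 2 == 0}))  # [4, 6]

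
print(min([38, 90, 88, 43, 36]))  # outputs 36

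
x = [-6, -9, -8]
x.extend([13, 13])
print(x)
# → [-6, -9, -8, 13, 13]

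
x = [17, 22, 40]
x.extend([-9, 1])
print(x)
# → [17, 22, 40, -9, 1]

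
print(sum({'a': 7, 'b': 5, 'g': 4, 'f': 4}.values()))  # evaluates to 20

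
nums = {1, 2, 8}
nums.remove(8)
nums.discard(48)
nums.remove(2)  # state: {1}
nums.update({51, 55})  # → {1, 51, 55}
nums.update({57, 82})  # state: {1, 51, 55, 57, 82}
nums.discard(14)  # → {1, 51, 55, 57, 82}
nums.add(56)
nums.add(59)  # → {1, 51, 55, 56, 57, 59, 82}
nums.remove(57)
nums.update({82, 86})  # {1, 51, 55, 56, 59, 82, 86}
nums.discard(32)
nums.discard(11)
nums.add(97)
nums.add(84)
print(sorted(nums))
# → [1, 51, 55, 56, 59, 82, 84, 86, 97]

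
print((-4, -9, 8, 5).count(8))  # 1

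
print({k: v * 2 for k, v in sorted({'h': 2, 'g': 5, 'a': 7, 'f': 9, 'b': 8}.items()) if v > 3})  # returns {'a': 14, 'b': 16, 'f': 18, 'g': 10}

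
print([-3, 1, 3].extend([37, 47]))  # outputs None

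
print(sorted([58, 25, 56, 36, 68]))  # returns [25, 36, 56, 58, 68]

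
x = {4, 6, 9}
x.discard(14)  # {4, 6, 9}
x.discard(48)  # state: {4, 6, 9}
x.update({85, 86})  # {4, 6, 9, 85, 86}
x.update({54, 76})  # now {4, 6, 9, 54, 76, 85, 86}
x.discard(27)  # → {4, 6, 9, 54, 76, 85, 86}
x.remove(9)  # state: {4, 6, 54, 76, 85, 86}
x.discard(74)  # {4, 6, 54, 76, 85, 86}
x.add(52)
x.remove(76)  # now {4, 6, 52, 54, 85, 86}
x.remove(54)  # {4, 6, 52, 85, 86}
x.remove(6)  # {4, 52, 85, 86}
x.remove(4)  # {52, 85, 86}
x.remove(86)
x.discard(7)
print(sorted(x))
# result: [52, 85]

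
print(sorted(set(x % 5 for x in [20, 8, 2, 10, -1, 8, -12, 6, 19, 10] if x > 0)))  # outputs [0, 1, 2, 3, 4]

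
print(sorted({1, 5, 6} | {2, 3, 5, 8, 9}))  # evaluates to [1, 2, 3, 5, 6, 8, 9]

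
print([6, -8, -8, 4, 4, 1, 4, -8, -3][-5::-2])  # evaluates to [4, -8, 6]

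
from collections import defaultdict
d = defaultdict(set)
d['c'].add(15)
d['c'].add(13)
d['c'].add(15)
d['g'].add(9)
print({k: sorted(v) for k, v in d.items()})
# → {'c': [13, 15], 'g': [9]}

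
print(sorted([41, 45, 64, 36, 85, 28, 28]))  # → [28, 28, 36, 41, 45, 64, 85]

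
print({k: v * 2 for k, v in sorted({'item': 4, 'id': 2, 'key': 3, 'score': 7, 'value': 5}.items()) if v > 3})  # {'item': 8, 'score': 14, 'value': 10}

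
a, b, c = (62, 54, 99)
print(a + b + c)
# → 215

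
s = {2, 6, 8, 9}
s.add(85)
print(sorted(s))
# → [2, 6, 8, 9, 85]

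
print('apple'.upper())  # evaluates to APPLE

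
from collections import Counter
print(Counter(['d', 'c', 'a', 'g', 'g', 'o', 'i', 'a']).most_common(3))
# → [('a', 2), ('g', 2), ('d', 1)]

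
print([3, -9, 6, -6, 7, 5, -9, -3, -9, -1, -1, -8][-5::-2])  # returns [-3, 5, -6, -9]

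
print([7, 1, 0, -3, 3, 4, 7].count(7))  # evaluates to 2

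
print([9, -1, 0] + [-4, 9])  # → [9, -1, 0, -4, 9]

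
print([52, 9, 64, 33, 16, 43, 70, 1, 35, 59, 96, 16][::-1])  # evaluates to [16, 96, 59, 35, 1, 70, 43, 16, 33, 64, 9, 52]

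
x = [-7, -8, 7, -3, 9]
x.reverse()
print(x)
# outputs [9, -3, 7, -8, -7]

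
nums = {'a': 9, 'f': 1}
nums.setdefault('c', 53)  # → 53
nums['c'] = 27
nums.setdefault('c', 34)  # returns 27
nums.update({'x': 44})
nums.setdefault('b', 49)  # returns 49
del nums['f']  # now {'a': 9, 'c': 27, 'x': 44, 'b': 49}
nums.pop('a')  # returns 9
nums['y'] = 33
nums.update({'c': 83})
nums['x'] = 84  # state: {'c': 83, 'x': 84, 'b': 49, 'y': 33}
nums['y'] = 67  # {'c': 83, 'x': 84, 'b': 49, 'y': 67}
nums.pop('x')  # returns 84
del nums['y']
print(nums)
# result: {'c': 83, 'b': 49}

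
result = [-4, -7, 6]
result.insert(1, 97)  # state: [-4, 97, -7, 6]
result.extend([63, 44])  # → [-4, 97, -7, 6, 63, 44]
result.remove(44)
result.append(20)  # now [-4, 97, -7, 6, 63, 20]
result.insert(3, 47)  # [-4, 97, -7, 47, 6, 63, 20]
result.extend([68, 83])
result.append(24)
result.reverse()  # [24, 83, 68, 20, 63, 6, 47, -7, 97, -4]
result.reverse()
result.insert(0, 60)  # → [60, -4, 97, -7, 47, 6, 63, 20, 68, 83, 24]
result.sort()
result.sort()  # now [-7, -4, 6, 20, 24, 47, 60, 63, 68, 83, 97]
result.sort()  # [-7, -4, 6, 20, 24, 47, 60, 63, 68, 83, 97]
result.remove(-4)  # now [-7, 6, 20, 24, 47, 60, 63, 68, 83, 97]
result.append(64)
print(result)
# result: [-7, 6, 20, 24, 47, 60, 63, 68, 83, 97, 64]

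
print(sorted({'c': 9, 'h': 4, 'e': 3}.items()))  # [('c', 9), ('e', 3), ('h', 4)]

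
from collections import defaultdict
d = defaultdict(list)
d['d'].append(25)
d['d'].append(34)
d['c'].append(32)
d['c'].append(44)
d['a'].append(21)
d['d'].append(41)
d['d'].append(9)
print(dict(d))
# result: {'d': [25, 34, 41, 9], 'c': [32, 44], 'a': [21]}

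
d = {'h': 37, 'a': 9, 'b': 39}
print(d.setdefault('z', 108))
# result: 108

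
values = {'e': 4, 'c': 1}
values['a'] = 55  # {'e': 4, 'c': 1, 'a': 55}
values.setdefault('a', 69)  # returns 55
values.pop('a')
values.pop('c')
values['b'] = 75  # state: {'e': 4, 'b': 75}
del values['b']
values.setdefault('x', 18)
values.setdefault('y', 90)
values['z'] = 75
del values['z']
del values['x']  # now {'e': 4, 'y': 90}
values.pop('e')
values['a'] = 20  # {'y': 90, 'a': 20}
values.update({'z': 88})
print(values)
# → {'y': 90, 'a': 20, 'z': 88}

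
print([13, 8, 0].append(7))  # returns None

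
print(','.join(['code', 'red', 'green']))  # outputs code,red,green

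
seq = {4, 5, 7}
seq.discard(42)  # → {4, 5, 7}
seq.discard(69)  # {4, 5, 7}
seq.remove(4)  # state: {5, 7}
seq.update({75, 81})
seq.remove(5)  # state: {7, 75, 81}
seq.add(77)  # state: {7, 75, 77, 81}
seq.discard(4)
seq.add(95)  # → {7, 75, 77, 81, 95}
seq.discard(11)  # {7, 75, 77, 81, 95}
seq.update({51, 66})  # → {7, 51, 66, 75, 77, 81, 95}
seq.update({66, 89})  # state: {7, 51, 66, 75, 77, 81, 89, 95}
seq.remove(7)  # {51, 66, 75, 77, 81, 89, 95}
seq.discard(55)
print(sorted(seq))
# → [51, 66, 75, 77, 81, 89, 95]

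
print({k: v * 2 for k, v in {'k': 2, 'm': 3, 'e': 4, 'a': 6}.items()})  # {'k': 4, 'm': 6, 'e': 8, 'a': 12}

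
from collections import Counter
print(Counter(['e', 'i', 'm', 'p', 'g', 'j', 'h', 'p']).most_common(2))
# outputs [('p', 2), ('e', 1)]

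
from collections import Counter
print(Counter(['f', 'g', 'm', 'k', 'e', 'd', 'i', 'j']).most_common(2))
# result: [('f', 1), ('g', 1)]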